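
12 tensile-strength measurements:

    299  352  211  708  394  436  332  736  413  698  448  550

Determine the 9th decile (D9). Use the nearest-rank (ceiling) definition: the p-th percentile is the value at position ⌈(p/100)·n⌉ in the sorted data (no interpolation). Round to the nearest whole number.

Sorted: 211, 299, 332, 352, 394, 413, 436, 448, 550, 698, 708, 736.
n = 12.
Position = ⌈90/100 · 12⌉ = ⌈10.8⌉ = 11.
The value at rank 11 is 708.

708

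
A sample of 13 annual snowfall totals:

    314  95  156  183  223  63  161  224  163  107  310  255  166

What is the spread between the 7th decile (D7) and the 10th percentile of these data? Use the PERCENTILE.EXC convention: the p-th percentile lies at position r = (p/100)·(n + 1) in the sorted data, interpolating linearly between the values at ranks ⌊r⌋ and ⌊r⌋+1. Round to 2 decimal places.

Sorted: 63, 95, 107, 156, 161, 163, 166, 183, 223, 224, 255, 310, 314.
n = 13.
P10: r = 1.4; ranks 1–2 are 63, 95; interpolating gives 75.8.
P70: r = 9.8; ranks 9–10 are 223, 224; interpolating gives 223.8.
Difference: 223.8 − 75.8 = 148.

148.00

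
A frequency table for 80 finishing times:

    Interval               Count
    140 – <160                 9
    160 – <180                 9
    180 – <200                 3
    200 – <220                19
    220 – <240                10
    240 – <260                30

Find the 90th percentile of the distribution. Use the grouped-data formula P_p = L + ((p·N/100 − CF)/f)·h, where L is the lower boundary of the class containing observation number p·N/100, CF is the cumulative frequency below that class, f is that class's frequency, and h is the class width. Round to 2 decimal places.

254.67

N = 80; target position k = 90/100 · 80 = 72.
Cumulative frequencies: 9, 18, 21, 40, 50, 80.
Observation 72 falls in the class 240 – <260.
L = 240, CF = 50, f = 30, h = 20.
P90 = 240 + ((72 − 50)/30)·20 = 240 + 14.6667 = 254.667.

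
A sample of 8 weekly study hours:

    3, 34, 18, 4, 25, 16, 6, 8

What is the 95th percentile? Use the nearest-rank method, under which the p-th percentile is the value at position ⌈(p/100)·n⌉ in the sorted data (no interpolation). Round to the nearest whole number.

Sorted: 3, 4, 6, 8, 16, 18, 25, 34.
n = 8.
Position = ⌈95/100 · 8⌉ = ⌈7.6⌉ = 8.
The value at rank 8 is 34.

34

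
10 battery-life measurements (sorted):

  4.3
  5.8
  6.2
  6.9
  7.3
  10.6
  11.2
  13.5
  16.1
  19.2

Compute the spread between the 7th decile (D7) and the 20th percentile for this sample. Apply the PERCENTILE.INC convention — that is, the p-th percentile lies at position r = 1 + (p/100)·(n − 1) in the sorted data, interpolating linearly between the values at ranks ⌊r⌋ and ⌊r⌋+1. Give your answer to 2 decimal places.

n = 10.
P20: r = 2.8; ranks 2–3 are 5.8, 6.2; interpolating gives 6.12.
P70: r = 7.3; ranks 7–8 are 11.2, 13.5; interpolating gives 11.89.
Difference: 11.89 − 6.12 = 5.77.

5.77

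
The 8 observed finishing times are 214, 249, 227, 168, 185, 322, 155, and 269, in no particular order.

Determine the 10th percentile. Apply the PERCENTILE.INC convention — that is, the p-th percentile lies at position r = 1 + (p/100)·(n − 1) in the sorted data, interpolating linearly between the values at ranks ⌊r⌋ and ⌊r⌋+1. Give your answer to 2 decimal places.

Sorted: 155, 168, 185, 214, 227, 249, 269, 322.
n = 8.
r = 1 + (10/100)·(8 − 1) = 1 + 0.7 = 1.7.
Rank 1 is 155 and rank 2 is 168.
Interpolate: 155 + 0.7·(168 − 155) = 155 + 0.7·13 = 164.1.

164.10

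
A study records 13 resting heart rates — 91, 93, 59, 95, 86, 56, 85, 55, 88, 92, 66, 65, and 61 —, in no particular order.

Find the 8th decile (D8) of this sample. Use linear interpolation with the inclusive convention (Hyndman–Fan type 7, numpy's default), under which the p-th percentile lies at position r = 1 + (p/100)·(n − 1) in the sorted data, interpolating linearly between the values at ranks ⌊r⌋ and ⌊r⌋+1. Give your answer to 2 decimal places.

Sorted: 55, 56, 59, 61, 65, 66, 85, 86, 88, 91, 92, 93, 95.
n = 13.
r = 1 + (80/100)·(13 − 1) = 1 + 9.6 = 10.6.
Rank 10 is 91 and rank 11 is 92.
Interpolate: 91 + 0.6·(92 − 91) = 91 + 0.6·1 = 91.6.

91.60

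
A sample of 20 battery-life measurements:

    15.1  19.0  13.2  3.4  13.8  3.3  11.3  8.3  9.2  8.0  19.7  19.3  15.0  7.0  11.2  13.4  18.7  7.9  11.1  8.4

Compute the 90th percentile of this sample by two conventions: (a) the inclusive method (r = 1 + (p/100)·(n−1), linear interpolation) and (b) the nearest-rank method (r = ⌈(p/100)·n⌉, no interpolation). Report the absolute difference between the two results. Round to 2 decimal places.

Sorted: 3.3, 3.4, 7.0, 7.9, 8.0, 8.3, 8.4, 9.2, 11.1, 11.2, 11.3, 13.2, 13.4, 13.8, 15.0, 15.1, 18.7, 19.0, 19.3, 19.7.
n = 20.
(a) r = 18.1; between ranks 18 (19.0) and 19 (19.3): 19.03.
(b) the nearest-rank method: rank 18 → 19.
|19.03 − 19| = 0.03.

0.03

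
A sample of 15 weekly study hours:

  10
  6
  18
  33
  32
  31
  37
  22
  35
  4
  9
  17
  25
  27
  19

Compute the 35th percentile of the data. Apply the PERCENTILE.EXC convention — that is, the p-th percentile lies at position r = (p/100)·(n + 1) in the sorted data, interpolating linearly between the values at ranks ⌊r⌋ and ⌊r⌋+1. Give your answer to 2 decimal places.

Sorted: 4, 6, 9, 10, 17, 18, 19, 22, 25, 27, 31, 32, 33, 35, 37.
n = 15.
r = (35/100)·(15 + 1) = 5.6.
Rank 5 is 17 and rank 6 is 18.
Interpolate: 17 + 0.6·(18 − 17) = 17 + 0.6·1 = 17.6.

17.60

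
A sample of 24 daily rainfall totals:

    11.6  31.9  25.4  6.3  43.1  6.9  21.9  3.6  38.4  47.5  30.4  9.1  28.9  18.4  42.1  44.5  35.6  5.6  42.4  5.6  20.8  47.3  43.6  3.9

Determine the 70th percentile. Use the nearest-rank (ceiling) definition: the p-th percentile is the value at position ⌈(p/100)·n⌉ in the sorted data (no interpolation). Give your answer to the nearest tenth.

Sorted: 3.6, 3.9, 5.6, 5.6, 6.3, 6.9, 9.1, 11.6, 18.4, 20.8, 21.9, 25.4, 28.9, 30.4, 31.9, 35.6, 38.4, 42.1, 42.4, 43.1, 43.6, 44.5, 47.3, 47.5.
n = 24.
Position = ⌈70/100 · 24⌉ = ⌈16.8⌉ = 17.
The value at rank 17 is 38.4.

38.4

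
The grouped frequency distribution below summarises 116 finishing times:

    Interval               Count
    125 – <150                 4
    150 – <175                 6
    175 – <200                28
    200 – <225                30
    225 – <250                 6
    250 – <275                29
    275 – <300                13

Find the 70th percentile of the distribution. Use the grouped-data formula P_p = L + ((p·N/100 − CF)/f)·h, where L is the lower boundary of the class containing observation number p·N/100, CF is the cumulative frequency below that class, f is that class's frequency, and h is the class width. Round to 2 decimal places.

N = 116; target position k = 70/100 · 116 = 81.2.
Cumulative frequencies: 4, 10, 38, 68, 74, 103, 116.
Observation 81.2 falls in the class 250 – <275.
L = 250, CF = 74, f = 29, h = 25.
P70 = 250 + ((81.2 − 74)/29)·25 = 250 + 6.2069 = 256.207.

256.21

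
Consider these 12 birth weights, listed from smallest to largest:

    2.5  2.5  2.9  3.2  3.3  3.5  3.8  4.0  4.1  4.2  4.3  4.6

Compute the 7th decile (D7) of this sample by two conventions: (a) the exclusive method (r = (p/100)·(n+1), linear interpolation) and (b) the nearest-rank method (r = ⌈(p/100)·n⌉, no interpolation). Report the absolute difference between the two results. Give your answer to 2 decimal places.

0.01

n = 12.
(a) r = 9.1; between ranks 9 (4.1) and 10 (4.2): 4.11.
(b) the nearest-rank method: rank 9 → 4.1.
|4.11 − 4.1| = 0.01.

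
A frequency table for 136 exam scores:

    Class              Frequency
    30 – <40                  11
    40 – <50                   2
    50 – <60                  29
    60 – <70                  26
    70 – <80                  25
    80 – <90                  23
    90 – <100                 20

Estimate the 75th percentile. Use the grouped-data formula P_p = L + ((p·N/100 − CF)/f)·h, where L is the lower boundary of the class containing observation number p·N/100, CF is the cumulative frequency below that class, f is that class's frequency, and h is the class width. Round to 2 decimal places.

N = 136; target position k = 75/100 · 136 = 102.
Cumulative frequencies: 11, 13, 42, 68, 93, 116, 136.
Observation 102 falls in the class 80 – <90.
L = 80, CF = 93, f = 23, h = 10.
P75 = 80 + ((102 − 93)/23)·10 = 80 + 3.91304 = 83.913.

83.91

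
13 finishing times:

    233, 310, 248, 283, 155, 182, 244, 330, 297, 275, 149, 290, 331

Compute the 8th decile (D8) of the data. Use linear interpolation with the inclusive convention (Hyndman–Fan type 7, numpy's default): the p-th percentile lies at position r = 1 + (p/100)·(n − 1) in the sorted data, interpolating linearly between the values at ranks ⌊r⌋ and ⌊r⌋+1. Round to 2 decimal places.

304.80

Sorted: 149, 155, 182, 233, 244, 248, 275, 283, 290, 297, 310, 330, 331.
n = 13.
r = 1 + (80/100)·(13 − 1) = 1 + 9.6 = 10.6.
Rank 10 is 297 and rank 11 is 310.
Interpolate: 297 + 0.6·(310 − 297) = 297 + 0.6·13 = 304.8.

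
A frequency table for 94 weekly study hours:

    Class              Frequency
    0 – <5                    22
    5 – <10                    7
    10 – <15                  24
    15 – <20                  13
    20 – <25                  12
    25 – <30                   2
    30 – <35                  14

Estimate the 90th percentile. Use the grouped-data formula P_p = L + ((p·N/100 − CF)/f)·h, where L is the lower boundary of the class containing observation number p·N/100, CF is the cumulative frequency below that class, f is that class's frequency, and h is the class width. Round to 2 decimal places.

N = 94; target position k = 90/100 · 94 = 84.6.
Cumulative frequencies: 22, 29, 53, 66, 78, 80, 94.
Observation 84.6 falls in the class 30 – <35.
L = 30, CF = 80, f = 14, h = 5.
P90 = 30 + ((84.6 − 80)/14)·5 = 30 + 1.64286 = 31.6429.

31.64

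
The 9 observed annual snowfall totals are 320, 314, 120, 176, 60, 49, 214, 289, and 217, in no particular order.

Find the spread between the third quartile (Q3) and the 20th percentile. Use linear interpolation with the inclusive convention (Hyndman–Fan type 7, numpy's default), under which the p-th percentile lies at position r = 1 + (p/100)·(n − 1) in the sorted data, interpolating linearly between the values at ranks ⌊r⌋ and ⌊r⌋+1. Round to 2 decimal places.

Sorted: 49, 60, 120, 176, 214, 217, 289, 314, 320.
n = 9.
P20: r = 2.6; ranks 2–3 are 60, 120; interpolating gives 96.
P75: r = 7 (integer) → 289.
Difference: 289 − 96 = 193.

193.00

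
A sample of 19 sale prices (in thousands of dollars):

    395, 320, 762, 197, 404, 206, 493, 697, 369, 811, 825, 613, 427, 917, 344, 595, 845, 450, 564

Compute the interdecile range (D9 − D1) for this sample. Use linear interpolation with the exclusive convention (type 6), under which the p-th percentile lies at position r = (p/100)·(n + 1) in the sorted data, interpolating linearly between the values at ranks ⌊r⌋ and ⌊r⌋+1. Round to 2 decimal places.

Sorted: 197, 206, 320, 344, 369, 395, 404, 427, 450, 493, 564, 595, 613, 697, 762, 811, 825, 845, 917.
n = 19.
P10: r = 2 (integer) → 206.
P90: r = 18 (integer) → 845.
Difference: 845 − 206 = 639.

639.00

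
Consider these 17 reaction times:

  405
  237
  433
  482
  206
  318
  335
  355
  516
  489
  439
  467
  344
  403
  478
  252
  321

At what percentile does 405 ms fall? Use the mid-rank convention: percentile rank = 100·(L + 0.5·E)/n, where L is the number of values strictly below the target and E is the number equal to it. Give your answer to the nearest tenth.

55.9

Sorted: 206, 237, 252, 318, 321, 335, 344, 355, 403, 405, 433, 439, 467, 478, 482, 489, 516.
Count below 405: L = 9; count equal: E = 1; n = 17.
Percentile rank = 100·(9 + 0.5·1)/17 = 100·9.5/17 = 55.88.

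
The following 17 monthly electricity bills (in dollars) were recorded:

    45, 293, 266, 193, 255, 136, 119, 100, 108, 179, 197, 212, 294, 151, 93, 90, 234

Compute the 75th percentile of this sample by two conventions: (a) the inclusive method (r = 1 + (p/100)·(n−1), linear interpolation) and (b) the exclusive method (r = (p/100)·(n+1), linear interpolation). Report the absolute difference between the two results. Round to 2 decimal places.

Sorted: 45, 90, 93, 100, 108, 119, 136, 151, 179, 193, 197, 212, 234, 255, 266, 293, 294.
n = 17.
(a) r = 13 → value at rank 13 = 234.
(b) r = 13.5; between ranks 13 (234) and 14 (255): 244.5.
|234 − 244.5| = 10.5.

10.50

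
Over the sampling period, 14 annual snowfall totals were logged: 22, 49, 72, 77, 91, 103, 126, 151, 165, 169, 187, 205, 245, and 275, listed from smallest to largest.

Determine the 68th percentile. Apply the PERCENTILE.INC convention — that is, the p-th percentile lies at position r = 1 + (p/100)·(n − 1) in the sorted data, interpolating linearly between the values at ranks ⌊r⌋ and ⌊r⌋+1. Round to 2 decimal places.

n = 14.
r = 1 + (68/100)·(14 − 1) = 1 + 8.84 = 9.84.
Rank 9 is 165 and rank 10 is 169.
Interpolate: 165 + 0.84·(169 − 165) = 165 + 0.84·4 = 168.36.

168.36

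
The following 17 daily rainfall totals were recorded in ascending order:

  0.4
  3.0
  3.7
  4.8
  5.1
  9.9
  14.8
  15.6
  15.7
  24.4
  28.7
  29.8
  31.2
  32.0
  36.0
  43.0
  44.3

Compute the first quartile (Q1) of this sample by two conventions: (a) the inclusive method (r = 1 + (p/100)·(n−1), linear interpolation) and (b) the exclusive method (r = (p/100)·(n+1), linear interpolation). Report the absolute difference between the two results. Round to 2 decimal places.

n = 17.
(a) r = 5 → value at rank 5 = 5.1.
(b) r = 4.5; between ranks 4 (4.8) and 5 (5.1): 4.95.
|5.1 − 4.95| = 0.15.

0.15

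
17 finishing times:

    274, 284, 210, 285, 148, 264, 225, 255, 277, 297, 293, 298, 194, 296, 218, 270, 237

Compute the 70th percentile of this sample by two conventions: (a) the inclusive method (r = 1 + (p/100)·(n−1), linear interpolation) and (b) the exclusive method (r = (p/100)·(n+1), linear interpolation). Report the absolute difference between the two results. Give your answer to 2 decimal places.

0.40

Sorted: 148, 194, 210, 218, 225, 237, 255, 264, 270, 274, 277, 284, 285, 293, 296, 297, 298.
n = 17.
(a) r = 12.2; between ranks 12 (284) and 13 (285): 284.2.
(b) r = 12.6; between ranks 12 (284) and 13 (285): 284.6.
|284.2 − 284.6| = 0.4.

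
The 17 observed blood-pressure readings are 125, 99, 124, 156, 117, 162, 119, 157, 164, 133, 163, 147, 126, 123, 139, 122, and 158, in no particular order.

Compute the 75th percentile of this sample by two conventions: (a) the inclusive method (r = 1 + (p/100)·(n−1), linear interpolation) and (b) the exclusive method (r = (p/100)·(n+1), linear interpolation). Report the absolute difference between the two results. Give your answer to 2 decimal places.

Sorted: 99, 117, 119, 122, 123, 124, 125, 126, 133, 139, 147, 156, 157, 158, 162, 163, 164.
n = 17.
(a) r = 13 → value at rank 13 = 157.
(b) r = 13.5; between ranks 13 (157) and 14 (158): 157.5.
|157 − 157.5| = 0.5.

0.50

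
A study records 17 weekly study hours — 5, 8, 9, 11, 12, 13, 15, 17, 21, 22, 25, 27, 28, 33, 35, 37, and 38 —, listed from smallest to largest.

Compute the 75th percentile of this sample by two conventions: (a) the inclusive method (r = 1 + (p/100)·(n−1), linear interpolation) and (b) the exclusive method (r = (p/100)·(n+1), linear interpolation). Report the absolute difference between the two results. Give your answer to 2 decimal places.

n = 17.
(a) r = 13 → value at rank 13 = 28.
(b) r = 13.5; between ranks 13 (28) and 14 (33): 30.5.
|28 − 30.5| = 2.5.

2.50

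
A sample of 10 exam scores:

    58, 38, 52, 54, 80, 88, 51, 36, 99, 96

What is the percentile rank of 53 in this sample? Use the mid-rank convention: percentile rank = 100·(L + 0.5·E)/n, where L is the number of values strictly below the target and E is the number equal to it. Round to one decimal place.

Sorted: 36, 38, 51, 52, 54, 58, 80, 88, 96, 99.
Count below 53: L = 4; count equal: E = 0; n = 10.
Percentile rank = 100·(4 + 0.5·0)/10 = 100·4/10 = 40.

40.0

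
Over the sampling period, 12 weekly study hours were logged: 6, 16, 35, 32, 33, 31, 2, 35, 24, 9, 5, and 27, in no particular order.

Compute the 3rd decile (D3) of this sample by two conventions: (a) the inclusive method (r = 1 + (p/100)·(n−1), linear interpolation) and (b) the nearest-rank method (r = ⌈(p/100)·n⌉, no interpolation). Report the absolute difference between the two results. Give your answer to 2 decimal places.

2.10

Sorted: 2, 5, 6, 9, 16, 24, 27, 31, 32, 33, 35, 35.
n = 12.
(a) r = 4.3; between ranks 4 (9) and 5 (16): 11.1.
(b) the nearest-rank method: rank 4 → 9.
|11.1 − 9| = 2.1.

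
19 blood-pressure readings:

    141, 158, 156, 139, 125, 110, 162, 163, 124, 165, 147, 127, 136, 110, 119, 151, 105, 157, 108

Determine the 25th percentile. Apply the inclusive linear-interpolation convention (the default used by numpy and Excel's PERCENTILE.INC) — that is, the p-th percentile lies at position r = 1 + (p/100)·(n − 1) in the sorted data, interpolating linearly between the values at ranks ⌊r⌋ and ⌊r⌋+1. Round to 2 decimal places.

Sorted: 105, 108, 110, 110, 119, 124, 125, 127, 136, 139, 141, 147, 151, 156, 157, 158, 162, 163, 165.
n = 19.
r = 1 + (25/100)·(19 − 1) = 1 + 4.5 = 5.5.
Rank 5 is 119 and rank 6 is 124.
Interpolate: 119 + 0.5·(124 − 119) = 119 + 0.5·5 = 121.5.

121.50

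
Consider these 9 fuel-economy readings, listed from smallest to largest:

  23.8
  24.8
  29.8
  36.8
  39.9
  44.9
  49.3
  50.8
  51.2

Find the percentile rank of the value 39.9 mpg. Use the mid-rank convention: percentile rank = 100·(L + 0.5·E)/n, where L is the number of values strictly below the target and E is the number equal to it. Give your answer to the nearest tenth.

Count below 39.9: L = 4; count equal: E = 1; n = 9.
Percentile rank = 100·(4 + 0.5·1)/9 = 100·4.5/9 = 50.

50.0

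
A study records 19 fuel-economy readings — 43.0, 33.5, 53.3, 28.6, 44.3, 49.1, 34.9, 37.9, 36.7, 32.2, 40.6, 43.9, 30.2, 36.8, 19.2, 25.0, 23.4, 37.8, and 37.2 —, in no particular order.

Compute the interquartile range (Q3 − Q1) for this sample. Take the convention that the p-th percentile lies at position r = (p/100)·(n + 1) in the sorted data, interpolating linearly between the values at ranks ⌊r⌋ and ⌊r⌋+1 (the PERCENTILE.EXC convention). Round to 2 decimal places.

12.80

Sorted: 19.2, 23.4, 25.0, 28.6, 30.2, 32.2, 33.5, 34.9, 36.7, 36.8, 37.2, 37.8, 37.9, 40.6, 43.0, 43.9, 44.3, 49.1, 53.3.
n = 19.
P25: r = 5 (integer) → 30.2.
P75: r = 15 (integer) → 43.
Difference: 43 − 30.2 = 12.8.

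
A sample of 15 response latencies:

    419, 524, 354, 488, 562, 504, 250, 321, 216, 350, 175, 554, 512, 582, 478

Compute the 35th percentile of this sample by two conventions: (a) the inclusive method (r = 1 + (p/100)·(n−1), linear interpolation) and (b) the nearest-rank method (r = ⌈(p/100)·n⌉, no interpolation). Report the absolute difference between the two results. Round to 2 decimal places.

0.40

Sorted: 175, 216, 250, 321, 350, 354, 419, 478, 488, 504, 512, 524, 554, 562, 582.
n = 15.
(a) r = 5.9; between ranks 5 (350) and 6 (354): 353.6.
(b) the nearest-rank method: rank 6 → 354.
|353.6 − 354| = 0.4.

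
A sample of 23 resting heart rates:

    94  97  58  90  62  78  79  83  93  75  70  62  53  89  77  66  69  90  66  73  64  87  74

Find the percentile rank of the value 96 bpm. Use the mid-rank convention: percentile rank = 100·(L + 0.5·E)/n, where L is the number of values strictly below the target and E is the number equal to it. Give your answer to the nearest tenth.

Sorted: 53, 58, 62, 62, 64, 66, 66, 69, 70, 73, 74, 75, 77, 78, 79, 83, 87, 89, 90, 90, 93, 94, 97.
Count below 96: L = 22; count equal: E = 0; n = 23.
Percentile rank = 100·(22 + 0.5·0)/23 = 100·22/23 = 95.65.

95.7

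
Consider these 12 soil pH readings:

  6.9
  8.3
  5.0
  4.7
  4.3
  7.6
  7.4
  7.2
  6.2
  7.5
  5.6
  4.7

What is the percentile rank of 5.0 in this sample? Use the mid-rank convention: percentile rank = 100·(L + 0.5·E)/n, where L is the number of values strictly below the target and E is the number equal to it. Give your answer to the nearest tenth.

29.2

Sorted: 4.3, 4.7, 4.7, 5.0, 5.6, 6.2, 6.9, 7.2, 7.4, 7.5, 7.6, 8.3.
Count below 5.0: L = 3; count equal: E = 1; n = 12.
Percentile rank = 100·(3 + 0.5·1)/12 = 100·3.5/12 = 29.17.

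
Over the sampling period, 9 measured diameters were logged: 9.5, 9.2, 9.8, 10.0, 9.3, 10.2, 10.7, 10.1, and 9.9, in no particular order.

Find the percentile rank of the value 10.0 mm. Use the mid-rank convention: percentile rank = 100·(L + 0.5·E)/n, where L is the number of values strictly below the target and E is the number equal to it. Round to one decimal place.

61.1

Sorted: 9.2, 9.3, 9.5, 9.8, 9.9, 10.0, 10.1, 10.2, 10.7.
Count below 10.0: L = 5; count equal: E = 1; n = 9.
Percentile rank = 100·(5 + 0.5·1)/9 = 100·5.5/9 = 61.11.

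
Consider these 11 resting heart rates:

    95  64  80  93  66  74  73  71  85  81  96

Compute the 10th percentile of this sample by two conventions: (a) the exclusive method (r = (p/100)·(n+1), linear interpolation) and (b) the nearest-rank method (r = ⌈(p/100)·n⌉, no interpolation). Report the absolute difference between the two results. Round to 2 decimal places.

1.60

Sorted: 64, 66, 71, 73, 74, 80, 81, 85, 93, 95, 96.
n = 11.
(a) r = 1.2; between ranks 1 (64) and 2 (66): 64.4.
(b) the nearest-rank method: rank 2 → 66.
|64.4 − 66| = 1.6.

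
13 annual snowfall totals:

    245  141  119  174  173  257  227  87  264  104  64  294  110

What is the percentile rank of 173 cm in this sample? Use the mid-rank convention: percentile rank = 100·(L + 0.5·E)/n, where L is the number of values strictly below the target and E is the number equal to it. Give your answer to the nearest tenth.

50.0

Sorted: 64, 87, 104, 110, 119, 141, 173, 174, 227, 245, 257, 264, 294.
Count below 173: L = 6; count equal: E = 1; n = 13.
Percentile rank = 100·(6 + 0.5·1)/13 = 100·6.5/13 = 50.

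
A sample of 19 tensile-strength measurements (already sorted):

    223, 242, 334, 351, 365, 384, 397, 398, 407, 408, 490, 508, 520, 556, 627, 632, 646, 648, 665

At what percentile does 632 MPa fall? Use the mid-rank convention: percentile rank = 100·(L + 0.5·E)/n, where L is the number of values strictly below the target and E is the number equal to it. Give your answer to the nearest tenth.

Count below 632: L = 15; count equal: E = 1; n = 19.
Percentile rank = 100·(15 + 0.5·1)/19 = 100·15.5/19 = 81.58.

81.6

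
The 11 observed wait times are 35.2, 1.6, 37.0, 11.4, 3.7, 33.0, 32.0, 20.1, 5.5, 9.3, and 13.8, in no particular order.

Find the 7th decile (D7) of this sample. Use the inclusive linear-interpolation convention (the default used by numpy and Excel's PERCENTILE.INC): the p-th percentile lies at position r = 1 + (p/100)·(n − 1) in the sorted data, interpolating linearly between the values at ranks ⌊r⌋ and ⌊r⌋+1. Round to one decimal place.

Sorted: 1.6, 3.7, 5.5, 9.3, 11.4, 13.8, 20.1, 32.0, 33.0, 35.2, 37.0.
n = 11.
r = 1 + (70/100)·(11 − 1) = 1 + 7 = 8.
r is an integer, so P70 is the value at rank 8: 32.0.

32.0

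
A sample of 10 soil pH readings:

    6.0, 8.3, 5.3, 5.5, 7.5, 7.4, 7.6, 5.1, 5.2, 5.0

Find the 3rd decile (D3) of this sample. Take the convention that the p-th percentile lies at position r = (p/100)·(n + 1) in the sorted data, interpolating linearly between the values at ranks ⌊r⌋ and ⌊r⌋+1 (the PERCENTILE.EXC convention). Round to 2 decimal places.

5.23

Sorted: 5.0, 5.1, 5.2, 5.3, 5.5, 6.0, 7.4, 7.5, 7.6, 8.3.
n = 10.
r = (30/100)·(10 + 1) = 3.3.
Rank 3 is 5.2 and rank 4 is 5.3.
Interpolate: 5.2 + 0.3·(5.3 − 5.2) = 5.2 + 0.3·0.1 = 5.23.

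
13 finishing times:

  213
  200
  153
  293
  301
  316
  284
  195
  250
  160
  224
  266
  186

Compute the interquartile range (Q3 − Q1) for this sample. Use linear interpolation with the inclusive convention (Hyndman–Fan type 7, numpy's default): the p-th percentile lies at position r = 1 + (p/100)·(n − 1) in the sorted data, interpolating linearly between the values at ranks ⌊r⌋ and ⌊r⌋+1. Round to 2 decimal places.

Sorted: 153, 160, 186, 195, 200, 213, 224, 250, 266, 284, 293, 301, 316.
n = 13.
P25: r = 4 (integer) → 195.
P75: r = 10 (integer) → 284.
Difference: 284 − 195 = 89.

89.00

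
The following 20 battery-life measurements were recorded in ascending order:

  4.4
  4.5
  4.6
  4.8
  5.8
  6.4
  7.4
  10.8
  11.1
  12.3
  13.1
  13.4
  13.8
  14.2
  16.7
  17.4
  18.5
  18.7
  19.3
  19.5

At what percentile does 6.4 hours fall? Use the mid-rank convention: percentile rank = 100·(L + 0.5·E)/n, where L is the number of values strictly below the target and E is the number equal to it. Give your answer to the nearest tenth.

27.5

Count below 6.4: L = 5; count equal: E = 1; n = 20.
Percentile rank = 100·(5 + 0.5·1)/20 = 100·5.5/20 = 27.5.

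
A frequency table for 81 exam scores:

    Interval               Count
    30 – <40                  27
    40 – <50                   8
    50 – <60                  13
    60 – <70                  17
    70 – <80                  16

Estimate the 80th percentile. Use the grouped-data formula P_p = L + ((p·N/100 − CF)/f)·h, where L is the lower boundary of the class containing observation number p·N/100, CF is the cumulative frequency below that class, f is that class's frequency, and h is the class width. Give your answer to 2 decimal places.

69.88

N = 81; target position k = 80/100 · 81 = 64.8.
Cumulative frequencies: 27, 35, 48, 65, 81.
Observation 64.8 falls in the class 60 – <70.
L = 60, CF = 48, f = 17, h = 10.
P80 = 60 + ((64.8 − 48)/17)·10 = 60 + 9.88235 = 69.8824.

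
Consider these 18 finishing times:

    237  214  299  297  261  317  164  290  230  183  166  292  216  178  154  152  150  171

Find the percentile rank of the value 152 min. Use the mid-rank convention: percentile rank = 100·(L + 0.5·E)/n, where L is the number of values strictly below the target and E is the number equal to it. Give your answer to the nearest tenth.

8.3

Sorted: 150, 152, 154, 164, 166, 171, 178, 183, 214, 216, 230, 237, 261, 290, 292, 297, 299, 317.
Count below 152: L = 1; count equal: E = 1; n = 18.
Percentile rank = 100·(1 + 0.5·1)/18 = 100·1.5/18 = 8.333.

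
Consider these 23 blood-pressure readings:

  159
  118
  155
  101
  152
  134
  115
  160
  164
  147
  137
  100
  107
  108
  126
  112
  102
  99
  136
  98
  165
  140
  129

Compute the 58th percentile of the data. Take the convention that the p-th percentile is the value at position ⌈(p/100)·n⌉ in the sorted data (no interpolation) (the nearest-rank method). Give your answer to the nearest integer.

Sorted: 98, 99, 100, 101, 102, 107, 108, 112, 115, 118, 126, 129, 134, 136, 137, 140, 147, 152, 155, 159, 160, 164, 165.
n = 23.
Position = ⌈58/100 · 23⌉ = ⌈13.34⌉ = 14.
The value at rank 14 is 136.

136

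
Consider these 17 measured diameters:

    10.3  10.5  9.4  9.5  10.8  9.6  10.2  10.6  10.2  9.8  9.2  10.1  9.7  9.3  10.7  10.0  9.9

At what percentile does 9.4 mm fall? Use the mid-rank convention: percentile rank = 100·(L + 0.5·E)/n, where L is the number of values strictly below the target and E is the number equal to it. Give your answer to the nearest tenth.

14.7

Sorted: 9.2, 9.3, 9.4, 9.5, 9.6, 9.7, 9.8, 9.9, 10.0, 10.1, 10.2, 10.2, 10.3, 10.5, 10.6, 10.7, 10.8.
Count below 9.4: L = 2; count equal: E = 1; n = 17.
Percentile rank = 100·(2 + 0.5·1)/17 = 100·2.5/17 = 14.71.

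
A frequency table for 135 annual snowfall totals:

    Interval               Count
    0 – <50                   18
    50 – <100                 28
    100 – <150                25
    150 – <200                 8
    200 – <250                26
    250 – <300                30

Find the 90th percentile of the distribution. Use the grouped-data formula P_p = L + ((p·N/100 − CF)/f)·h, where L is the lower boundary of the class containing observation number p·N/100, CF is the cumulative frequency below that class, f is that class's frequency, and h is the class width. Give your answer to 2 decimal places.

N = 135; target position k = 90/100 · 135 = 121.5.
Cumulative frequencies: 18, 46, 71, 79, 105, 135.
Observation 121.5 falls in the class 250 – <300.
L = 250, CF = 105, f = 30, h = 50.
P90 = 250 + ((121.5 − 105)/30)·50 = 250 + 27.5 = 277.5.

277.50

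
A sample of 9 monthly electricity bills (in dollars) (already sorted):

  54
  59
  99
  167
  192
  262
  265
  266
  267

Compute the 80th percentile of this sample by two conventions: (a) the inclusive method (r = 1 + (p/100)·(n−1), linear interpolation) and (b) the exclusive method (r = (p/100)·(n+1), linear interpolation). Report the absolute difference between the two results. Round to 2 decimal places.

n = 9.
(a) r = 7.4; between ranks 7 (265) and 8 (266): 265.4.
(b) r = 8 → value at rank 8 = 266.
|265.4 − 266| = 0.6.

0.60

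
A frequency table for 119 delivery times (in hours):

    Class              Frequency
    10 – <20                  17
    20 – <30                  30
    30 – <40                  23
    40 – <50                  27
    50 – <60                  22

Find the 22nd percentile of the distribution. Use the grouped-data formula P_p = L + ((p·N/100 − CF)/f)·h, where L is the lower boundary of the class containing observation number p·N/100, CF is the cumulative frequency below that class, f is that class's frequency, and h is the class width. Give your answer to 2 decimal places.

23.06

N = 119; target position k = 22/100 · 119 = 26.18.
Cumulative frequencies: 17, 47, 70, 97, 119.
Observation 26.18 falls in the class 20 – <30.
L = 20, CF = 17, f = 30, h = 10.
P22 = 20 + ((26.18 − 17)/30)·10 = 20 + 3.06 = 23.06.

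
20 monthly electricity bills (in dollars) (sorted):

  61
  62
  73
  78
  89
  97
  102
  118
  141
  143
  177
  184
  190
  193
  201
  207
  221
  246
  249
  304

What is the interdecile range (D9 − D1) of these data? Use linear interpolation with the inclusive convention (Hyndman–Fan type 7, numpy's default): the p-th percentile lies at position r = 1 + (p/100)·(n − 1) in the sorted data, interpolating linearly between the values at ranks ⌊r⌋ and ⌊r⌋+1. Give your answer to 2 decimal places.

n = 20.
P10: r = 2.9; ranks 2–3 are 62, 73; interpolating gives 71.9.
P90: r = 18.1; ranks 18–19 are 246, 249; interpolating gives 246.3.
Difference: 246.3 − 71.9 = 174.4.

174.40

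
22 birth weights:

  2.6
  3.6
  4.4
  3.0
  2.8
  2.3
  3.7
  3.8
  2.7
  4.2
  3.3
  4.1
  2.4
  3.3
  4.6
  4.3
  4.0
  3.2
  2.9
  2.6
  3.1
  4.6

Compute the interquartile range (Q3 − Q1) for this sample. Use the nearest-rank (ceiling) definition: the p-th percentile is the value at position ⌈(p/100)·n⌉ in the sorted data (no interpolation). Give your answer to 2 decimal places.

1.30

Sorted: 2.3, 2.4, 2.6, 2.6, 2.7, 2.8, 2.9, 3.0, 3.1, 3.2, 3.3, 3.3, 3.6, 3.7, 3.8, 4.0, 4.1, 4.2, 4.3, 4.4, 4.6, 4.6.
n = 22.
P25: rank ⌈25/100·22⌉ = 6 → 2.8.
P75: rank ⌈75/100·22⌉ = 17 → 4.1.
Difference: 4.1 − 2.8 = 1.3.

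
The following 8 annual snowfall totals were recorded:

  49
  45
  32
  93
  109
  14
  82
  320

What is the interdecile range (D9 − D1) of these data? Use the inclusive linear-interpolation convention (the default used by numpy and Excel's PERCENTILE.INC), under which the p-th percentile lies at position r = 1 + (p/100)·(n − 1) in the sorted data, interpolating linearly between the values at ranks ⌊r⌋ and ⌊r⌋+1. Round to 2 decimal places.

145.70

Sorted: 14, 32, 45, 49, 82, 93, 109, 320.
n = 8.
P10: r = 1.7; ranks 1–2 are 14, 32; interpolating gives 26.6.
P90: r = 7.3; ranks 7–8 are 109, 320; interpolating gives 172.3.
Difference: 172.3 − 26.6 = 145.7.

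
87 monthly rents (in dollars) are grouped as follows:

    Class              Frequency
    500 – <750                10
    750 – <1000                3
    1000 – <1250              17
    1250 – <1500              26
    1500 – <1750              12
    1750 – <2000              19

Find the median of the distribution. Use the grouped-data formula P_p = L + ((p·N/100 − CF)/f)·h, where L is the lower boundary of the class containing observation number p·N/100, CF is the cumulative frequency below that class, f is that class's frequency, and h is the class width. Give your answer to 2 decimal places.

N = 87; target position k = 50/100 · 87 = 43.5.
Cumulative frequencies: 10, 13, 30, 56, 68, 87.
Observation 43.5 falls in the class 1250 – <1500.
L = 1250, CF = 30, f = 26, h = 250.
P50 = 1250 + ((43.5 − 30)/26)·250 = 1250 + 129.808 = 1379.81.

1379.81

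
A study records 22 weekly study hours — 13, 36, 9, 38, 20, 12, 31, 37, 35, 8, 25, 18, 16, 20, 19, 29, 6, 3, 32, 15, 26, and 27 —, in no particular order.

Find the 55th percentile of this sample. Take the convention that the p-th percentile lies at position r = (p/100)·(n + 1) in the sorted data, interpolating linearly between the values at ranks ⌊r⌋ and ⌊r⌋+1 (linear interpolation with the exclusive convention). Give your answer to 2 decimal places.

Sorted: 3, 6, 8, 9, 12, 13, 15, 16, 18, 19, 20, 20, 25, 26, 27, 29, 31, 32, 35, 36, 37, 38.
n = 22.
r = (55/100)·(22 + 1) = 12.65.
Rank 12 is 20 and rank 13 is 25.
Interpolate: 20 + 0.65·(25 − 20) = 20 + 0.65·5 = 23.25.

23.25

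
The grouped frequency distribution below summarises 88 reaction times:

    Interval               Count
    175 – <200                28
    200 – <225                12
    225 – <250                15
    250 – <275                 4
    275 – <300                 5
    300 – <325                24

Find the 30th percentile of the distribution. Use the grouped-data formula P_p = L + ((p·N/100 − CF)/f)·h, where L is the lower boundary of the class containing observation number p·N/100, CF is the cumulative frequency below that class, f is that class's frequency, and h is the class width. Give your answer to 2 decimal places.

N = 88; target position k = 30/100 · 88 = 26.4.
Cumulative frequencies: 28, 40, 55, 59, 64, 88.
Observation 26.4 falls in the class 175 – <200.
L = 175, CF = 0, f = 28, h = 25.
P30 = 175 + ((26.4 − 0)/28)·25 = 175 + 23.5714 = 198.571.

198.57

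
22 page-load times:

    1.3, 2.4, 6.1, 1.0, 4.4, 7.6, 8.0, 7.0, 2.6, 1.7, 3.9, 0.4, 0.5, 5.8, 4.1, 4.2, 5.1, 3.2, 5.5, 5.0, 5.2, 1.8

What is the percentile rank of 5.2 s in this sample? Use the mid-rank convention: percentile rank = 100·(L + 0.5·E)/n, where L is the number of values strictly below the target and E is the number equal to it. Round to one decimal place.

70.5

Sorted: 0.4, 0.5, 1.0, 1.3, 1.7, 1.8, 2.4, 2.6, 3.2, 3.9, 4.1, 4.2, 4.4, 5.0, 5.1, 5.2, 5.5, 5.8, 6.1, 7.0, 7.6, 8.0.
Count below 5.2: L = 15; count equal: E = 1; n = 22.
Percentile rank = 100·(15 + 0.5·1)/22 = 100·15.5/22 = 70.45.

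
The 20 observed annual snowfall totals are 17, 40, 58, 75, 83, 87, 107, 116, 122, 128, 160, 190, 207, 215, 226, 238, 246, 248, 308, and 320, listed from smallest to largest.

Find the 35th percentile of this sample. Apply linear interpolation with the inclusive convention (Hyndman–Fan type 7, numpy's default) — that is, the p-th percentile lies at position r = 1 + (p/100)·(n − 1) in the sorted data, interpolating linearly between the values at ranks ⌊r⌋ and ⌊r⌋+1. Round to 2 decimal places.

112.85

n = 20.
r = 1 + (35/100)·(20 − 1) = 1 + 6.65 = 7.65.
Rank 7 is 107 and rank 8 is 116.
Interpolate: 107 + 0.65·(116 − 107) = 107 + 0.65·9 = 112.85.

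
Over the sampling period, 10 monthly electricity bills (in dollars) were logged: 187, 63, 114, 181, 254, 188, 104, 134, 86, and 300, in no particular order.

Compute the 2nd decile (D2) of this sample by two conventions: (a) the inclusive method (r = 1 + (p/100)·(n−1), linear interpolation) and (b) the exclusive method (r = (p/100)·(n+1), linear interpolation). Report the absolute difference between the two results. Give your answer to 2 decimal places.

Sorted: 63, 86, 104, 114, 134, 181, 187, 188, 254, 300.
n = 10.
(a) r = 2.8; between ranks 2 (86) and 3 (104): 100.4.
(b) r = 2.2; between ranks 2 (86) and 3 (104): 89.6.
|100.4 − 89.6| = 10.8.

10.80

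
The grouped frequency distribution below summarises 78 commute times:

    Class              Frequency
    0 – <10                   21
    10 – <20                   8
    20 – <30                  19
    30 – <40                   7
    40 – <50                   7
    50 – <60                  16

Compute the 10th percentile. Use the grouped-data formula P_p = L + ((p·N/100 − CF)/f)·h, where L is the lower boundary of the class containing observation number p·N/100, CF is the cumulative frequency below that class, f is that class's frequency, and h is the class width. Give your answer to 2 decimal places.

N = 78; target position k = 10/100 · 78 = 7.8.
Cumulative frequencies: 21, 29, 48, 55, 62, 78.
Observation 7.8 falls in the class 0 – <10.
L = 0, CF = 0, f = 21, h = 10.
P10 = 0 + ((7.8 − 0)/21)·10 = 0 + 3.71429 = 3.71429.

3.71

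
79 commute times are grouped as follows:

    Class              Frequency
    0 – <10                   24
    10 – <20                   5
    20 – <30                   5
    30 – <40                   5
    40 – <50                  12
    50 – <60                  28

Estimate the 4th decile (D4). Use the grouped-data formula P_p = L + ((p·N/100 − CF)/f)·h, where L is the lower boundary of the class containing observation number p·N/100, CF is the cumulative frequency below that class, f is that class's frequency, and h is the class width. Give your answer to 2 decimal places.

25.20

N = 79; target position k = 40/100 · 79 = 31.6.
Cumulative frequencies: 24, 29, 34, 39, 51, 79.
Observation 31.6 falls in the class 20 – <30.
L = 20, CF = 29, f = 5, h = 10.
P40 = 20 + ((31.6 − 29)/5)·10 = 20 + 5.2 = 25.2.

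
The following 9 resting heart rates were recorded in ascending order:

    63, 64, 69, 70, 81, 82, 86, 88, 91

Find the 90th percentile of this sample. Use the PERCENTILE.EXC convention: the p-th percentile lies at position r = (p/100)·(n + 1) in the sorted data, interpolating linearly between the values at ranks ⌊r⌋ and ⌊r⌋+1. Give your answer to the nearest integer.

91

n = 9.
r = (90/100)·(9 + 1) = 9.
r is an integer, so P90 is the value at rank 9: 91.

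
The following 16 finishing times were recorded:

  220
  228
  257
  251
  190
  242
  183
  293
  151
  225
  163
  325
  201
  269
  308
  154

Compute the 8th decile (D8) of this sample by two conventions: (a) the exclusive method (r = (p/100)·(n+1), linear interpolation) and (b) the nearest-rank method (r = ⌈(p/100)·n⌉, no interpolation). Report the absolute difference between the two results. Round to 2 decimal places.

Sorted: 151, 154, 163, 183, 190, 201, 220, 225, 228, 242, 251, 257, 269, 293, 308, 325.
n = 16.
(a) r = 13.6; between ranks 13 (269) and 14 (293): 283.4.
(b) the nearest-rank method: rank 13 → 269.
|283.4 − 269| = 14.4.

14.40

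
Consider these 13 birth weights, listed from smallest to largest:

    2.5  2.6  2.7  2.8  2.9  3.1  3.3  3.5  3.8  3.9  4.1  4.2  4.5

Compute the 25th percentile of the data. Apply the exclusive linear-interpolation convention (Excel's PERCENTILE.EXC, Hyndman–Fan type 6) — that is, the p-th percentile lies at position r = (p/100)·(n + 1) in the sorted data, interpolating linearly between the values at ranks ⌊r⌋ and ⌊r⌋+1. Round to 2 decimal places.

2.75

n = 13.
r = (25/100)·(13 + 1) = 3.5.
Rank 3 is 2.7 and rank 4 is 2.8.
Interpolate: 2.7 + 0.5·(2.8 − 2.7) = 2.7 + 0.5·0.1 = 2.75.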